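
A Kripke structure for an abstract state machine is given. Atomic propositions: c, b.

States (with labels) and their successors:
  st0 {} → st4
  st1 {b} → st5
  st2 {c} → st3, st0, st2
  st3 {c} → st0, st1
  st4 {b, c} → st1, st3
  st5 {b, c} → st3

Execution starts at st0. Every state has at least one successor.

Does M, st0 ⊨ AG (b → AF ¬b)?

States satisfying b → AF ¬b: {st0, st1, st2, st3, st4, st5}.
States satisfying AG (b → AF ¬b): {st0, st1, st2, st3, st4, st5}.
Every state reachable from st0 satisfies b → AF ¬b.
st0 ∈ Sat(AG (b → AF ¬b)).

Holds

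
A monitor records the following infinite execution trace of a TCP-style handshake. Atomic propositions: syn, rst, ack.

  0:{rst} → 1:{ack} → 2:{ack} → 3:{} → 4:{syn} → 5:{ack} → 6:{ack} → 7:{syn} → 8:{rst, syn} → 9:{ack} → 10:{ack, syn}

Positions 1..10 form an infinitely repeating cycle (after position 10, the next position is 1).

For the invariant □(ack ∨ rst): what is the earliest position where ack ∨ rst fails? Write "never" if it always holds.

Check ack ∨ rst at each position in order: 0 ✓, 1 ✓, 2 ✓.
At position 3 the labels are {}, so ack ∨ rst is false there. This is the first violation.

3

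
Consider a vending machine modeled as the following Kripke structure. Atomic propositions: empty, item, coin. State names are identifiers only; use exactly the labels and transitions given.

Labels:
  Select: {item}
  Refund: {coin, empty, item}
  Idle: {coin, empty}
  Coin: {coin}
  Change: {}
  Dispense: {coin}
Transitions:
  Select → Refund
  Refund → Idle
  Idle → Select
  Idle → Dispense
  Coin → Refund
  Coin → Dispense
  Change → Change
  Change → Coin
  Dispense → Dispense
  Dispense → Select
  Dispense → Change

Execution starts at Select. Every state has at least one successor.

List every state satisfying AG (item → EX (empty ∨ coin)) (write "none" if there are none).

States satisfying item → EX (empty ∨ coin): {Select, Refund, Idle, Coin, Change, Dispense}.
States satisfying AG (item → EX (empty ∨ coin)): {Select, Refund, Idle, Coin, Change, Dispense}.

{Select, Refund, Idle, Coin, Change, Dispense}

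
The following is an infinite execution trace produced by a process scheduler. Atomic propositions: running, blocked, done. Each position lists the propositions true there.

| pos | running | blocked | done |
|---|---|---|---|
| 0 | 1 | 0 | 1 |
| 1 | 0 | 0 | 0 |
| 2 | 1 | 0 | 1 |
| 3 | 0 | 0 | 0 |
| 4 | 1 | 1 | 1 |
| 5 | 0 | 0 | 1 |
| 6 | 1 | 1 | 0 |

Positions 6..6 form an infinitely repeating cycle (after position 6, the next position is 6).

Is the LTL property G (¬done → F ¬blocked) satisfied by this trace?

Does not hold

¬done → F ¬blocked must hold at every position from 0 onward. It fails at position 6, so G (¬done → F ¬blocked) is false.
Positions where ¬done holds: 1, 3, 6.
Check F ¬blocked at each: 1→ok, 3→ok, 6→fails.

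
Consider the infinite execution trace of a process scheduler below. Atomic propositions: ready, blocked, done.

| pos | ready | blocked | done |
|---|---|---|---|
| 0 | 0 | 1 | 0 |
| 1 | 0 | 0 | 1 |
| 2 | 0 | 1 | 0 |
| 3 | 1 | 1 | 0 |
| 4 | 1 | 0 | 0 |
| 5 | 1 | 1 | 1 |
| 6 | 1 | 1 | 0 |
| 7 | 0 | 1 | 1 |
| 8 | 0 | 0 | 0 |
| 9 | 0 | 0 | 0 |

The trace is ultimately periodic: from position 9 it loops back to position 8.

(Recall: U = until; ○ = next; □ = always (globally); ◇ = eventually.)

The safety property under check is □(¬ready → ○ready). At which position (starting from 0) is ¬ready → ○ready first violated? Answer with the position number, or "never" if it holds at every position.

0

At position 0 the labels are {blocked} and the next position 1 has {done}, so ¬ready → ○ready is false there. This is the first violation.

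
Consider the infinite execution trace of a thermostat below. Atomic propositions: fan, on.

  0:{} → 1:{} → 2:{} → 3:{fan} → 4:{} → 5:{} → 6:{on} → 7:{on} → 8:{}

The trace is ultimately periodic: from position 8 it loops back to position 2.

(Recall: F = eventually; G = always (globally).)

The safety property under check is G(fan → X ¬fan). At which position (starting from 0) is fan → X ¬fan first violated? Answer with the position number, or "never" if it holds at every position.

never

fan → X ¬fan holds at every position 0..8, and those are all the positions the trace ever visits, so the invariant G(fan → X ¬fan) is never violated.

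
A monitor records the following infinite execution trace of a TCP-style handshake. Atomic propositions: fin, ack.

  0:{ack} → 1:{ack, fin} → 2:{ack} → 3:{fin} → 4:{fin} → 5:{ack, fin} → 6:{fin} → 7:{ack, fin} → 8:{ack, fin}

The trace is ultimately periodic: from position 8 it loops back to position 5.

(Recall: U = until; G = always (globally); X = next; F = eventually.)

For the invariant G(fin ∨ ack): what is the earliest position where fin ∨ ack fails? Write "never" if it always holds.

never

fin ∨ ack holds at every position 0..8, and those are all the positions the trace ever visits, so the invariant G(fin ∨ ack) is never violated.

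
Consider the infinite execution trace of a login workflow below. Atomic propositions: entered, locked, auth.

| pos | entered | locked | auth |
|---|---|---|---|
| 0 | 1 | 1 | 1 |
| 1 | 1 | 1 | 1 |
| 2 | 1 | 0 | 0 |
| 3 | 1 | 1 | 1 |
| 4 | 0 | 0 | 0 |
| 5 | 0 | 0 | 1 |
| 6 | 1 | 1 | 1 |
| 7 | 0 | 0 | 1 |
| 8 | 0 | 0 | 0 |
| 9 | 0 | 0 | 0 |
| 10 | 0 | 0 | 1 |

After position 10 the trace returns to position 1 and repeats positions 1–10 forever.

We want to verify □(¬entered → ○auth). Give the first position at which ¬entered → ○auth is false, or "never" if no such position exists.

7

Check ¬entered → ○auth at each position in order: 0 ✓, 1 ✓, 2 ✓, 3 ✓, 4 ✓, 5 ✓, 6 ✓.
At position 7 the labels are {auth} and the next position 8 has {}, so ¬entered → ○auth is false there. This is the first violation.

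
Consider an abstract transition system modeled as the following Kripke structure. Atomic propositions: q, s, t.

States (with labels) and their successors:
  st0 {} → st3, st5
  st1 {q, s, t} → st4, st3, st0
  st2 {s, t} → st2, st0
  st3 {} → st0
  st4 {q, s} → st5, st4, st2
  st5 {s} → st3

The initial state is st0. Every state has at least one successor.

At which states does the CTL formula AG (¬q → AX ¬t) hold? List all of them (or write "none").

{st0, st3, st5}

States satisfying ¬q → AX ¬t: {st0, st1, st3, st4, st5}.
States satisfying AG (¬q → AX ¬t): {st0, st3, st5}.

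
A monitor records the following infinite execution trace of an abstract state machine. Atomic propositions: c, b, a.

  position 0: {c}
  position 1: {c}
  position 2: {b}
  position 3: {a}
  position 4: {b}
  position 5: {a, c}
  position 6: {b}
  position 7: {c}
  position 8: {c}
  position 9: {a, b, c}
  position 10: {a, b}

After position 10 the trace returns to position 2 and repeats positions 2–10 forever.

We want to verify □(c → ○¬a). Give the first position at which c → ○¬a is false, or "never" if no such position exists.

Check c → ○¬a at each position in order: 0 ✓, 1 ✓, 2 ✓, 3 ✓, 4 ✓, 5 ✓, 6 ✓, 7 ✓.
At position 8 the labels are {c} and the next position 9 has {a, b, c}, so c → ○¬a is false there. This is the first violation.

8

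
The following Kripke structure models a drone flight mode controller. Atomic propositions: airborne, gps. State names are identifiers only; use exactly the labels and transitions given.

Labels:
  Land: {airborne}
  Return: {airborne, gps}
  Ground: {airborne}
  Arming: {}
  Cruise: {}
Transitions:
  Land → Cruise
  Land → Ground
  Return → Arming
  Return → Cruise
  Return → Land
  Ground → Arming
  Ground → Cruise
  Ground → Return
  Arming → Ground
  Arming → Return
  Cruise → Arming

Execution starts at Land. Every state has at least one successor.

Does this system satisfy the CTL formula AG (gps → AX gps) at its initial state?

States satisfying gps → AX gps: {Land, Ground, Arming, Cruise}.
States satisfying AG (gps → AX gps): ∅.
Return is reachable from Land and violates gps → AX gps, so AG fails at Land.
Land ∉ Sat(AG (gps → AX gps)).

Does not hold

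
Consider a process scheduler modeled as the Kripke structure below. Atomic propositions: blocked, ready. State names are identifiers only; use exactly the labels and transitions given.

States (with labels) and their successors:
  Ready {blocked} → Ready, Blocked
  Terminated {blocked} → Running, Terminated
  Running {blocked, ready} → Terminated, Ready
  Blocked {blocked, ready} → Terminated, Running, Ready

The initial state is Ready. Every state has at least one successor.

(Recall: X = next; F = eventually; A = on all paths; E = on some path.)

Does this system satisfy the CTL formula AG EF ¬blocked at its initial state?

States satisfying EF ¬blocked: ∅.
States satisfying AG EF ¬blocked: ∅.
Blocked is reachable from Ready and violates EF ¬blocked, so AG fails at Ready.
Ready ∉ Sat(AG EF ¬blocked).

Does not hold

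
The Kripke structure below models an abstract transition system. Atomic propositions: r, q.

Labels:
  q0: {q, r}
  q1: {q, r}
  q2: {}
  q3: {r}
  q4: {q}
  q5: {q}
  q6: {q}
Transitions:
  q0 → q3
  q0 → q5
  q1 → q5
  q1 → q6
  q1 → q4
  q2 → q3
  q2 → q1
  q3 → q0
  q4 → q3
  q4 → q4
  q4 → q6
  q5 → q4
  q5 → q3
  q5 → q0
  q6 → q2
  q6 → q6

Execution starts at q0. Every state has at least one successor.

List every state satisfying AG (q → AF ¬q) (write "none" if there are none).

none

States satisfying q → AF ¬q: {q2, q3}.
States satisfying AG (q → AF ¬q): ∅.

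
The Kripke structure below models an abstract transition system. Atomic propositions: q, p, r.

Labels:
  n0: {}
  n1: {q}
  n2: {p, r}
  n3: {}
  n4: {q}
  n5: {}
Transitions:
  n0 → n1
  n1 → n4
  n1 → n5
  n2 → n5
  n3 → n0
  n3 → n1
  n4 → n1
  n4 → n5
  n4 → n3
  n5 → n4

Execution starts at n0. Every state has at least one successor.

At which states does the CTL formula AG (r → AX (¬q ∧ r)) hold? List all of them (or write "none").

States satisfying r → AX (¬q ∧ r): {n0, n1, n3, n4, n5}.
States satisfying AG (r → AX (¬q ∧ r)): {n0, n1, n3, n4, n5}.

{n0, n1, n3, n4, n5}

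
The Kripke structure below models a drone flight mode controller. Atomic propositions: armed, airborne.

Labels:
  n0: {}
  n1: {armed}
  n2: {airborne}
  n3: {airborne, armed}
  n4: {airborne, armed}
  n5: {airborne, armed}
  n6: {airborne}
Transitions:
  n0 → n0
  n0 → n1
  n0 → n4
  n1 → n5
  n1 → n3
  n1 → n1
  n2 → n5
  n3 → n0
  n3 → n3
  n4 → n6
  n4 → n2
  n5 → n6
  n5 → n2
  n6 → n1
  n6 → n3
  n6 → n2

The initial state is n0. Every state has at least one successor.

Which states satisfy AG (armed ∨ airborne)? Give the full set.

States satisfying armed ∨ airborne: {n1, n2, n3, n4, n5, n6}.
States satisfying AG (armed ∨ airborne): ∅.

none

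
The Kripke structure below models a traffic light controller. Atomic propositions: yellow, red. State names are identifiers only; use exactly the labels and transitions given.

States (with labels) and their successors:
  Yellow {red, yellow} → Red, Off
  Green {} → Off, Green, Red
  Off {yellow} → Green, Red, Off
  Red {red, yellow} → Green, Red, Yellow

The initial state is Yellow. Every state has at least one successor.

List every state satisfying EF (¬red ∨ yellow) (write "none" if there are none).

States satisfying ¬red ∨ yellow: {Yellow, Green, Off, Red}.
States satisfying EF (¬red ∨ yellow): {Yellow, Green, Off, Red}.

{Yellow, Green, Off, Red}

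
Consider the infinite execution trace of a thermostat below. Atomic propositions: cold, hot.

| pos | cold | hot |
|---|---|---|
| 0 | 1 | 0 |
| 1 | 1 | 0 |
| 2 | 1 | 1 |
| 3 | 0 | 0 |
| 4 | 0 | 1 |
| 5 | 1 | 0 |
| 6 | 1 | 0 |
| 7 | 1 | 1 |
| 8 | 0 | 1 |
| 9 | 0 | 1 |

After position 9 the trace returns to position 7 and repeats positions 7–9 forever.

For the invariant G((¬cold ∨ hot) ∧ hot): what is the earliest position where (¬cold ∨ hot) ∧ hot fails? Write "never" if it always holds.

At position 0 the labels are {cold}, so (¬cold ∨ hot) ∧ hot is false there. This is the first violation.

0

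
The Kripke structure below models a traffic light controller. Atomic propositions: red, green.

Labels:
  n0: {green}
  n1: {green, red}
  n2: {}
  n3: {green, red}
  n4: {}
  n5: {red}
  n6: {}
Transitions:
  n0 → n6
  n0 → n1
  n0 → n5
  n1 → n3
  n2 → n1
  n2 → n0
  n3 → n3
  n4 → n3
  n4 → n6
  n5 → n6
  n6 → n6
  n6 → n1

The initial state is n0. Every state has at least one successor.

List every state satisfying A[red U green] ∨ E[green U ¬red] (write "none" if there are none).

States satisfying red: {n1, n3, n5}.
States satisfying green: {n0, n1, n3}.
States satisfying A[red U green]: {n0, n1, n3}.
States satisfying ¬red: {n0, n2, n4, n6}.
States satisfying E[green U ¬red]: {n0, n2, n4, n6}.
States satisfying A[red U green] ∨ E[green U ¬red]: {n0, n1, n2, n3, n4, n6}.

{n0, n1, n2, n3, n4, n6}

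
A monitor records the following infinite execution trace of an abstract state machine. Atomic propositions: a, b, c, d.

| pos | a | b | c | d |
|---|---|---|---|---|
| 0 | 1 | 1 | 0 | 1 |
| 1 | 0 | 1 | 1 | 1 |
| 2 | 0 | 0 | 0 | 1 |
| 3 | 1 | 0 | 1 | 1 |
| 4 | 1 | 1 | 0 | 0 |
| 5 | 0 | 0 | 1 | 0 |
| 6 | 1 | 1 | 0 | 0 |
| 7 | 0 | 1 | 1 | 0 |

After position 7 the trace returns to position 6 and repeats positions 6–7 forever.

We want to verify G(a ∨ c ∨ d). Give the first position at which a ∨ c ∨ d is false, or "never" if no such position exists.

a ∨ c ∨ d holds at every position 0..7, and those are all the positions the trace ever visits, so the invariant G(a ∨ c ∨ d) is never violated.

never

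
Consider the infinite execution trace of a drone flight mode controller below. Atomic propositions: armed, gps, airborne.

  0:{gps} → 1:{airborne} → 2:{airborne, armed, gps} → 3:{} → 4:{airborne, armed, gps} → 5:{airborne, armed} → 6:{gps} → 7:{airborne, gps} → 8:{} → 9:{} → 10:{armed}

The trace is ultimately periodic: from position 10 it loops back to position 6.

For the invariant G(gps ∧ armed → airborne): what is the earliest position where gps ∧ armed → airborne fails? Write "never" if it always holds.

never

gps ∧ armed → airborne holds at every position 0..10, and those are all the positions the trace ever visits, so the invariant G(gps ∧ armed → airborne) is never violated.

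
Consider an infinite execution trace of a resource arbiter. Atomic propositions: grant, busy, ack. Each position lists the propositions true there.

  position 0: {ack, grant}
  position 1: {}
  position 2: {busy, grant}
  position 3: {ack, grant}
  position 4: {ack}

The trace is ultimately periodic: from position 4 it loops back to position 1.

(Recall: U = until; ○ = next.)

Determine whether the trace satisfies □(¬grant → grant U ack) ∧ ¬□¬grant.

¬grant → grant U ack must hold at every position from 0 onward. It fails at position 1, so □(¬grant → grant U ack) is false.
Positions where ¬grant holds: 1, 4.
Check grant U ack at each: 1→fails, 4→ok.
At position 0: □(¬grant → grant U ack) is false; ¬□¬grant is true; so □(¬grant → grant U ack) ∧ ¬□¬grant is false.

No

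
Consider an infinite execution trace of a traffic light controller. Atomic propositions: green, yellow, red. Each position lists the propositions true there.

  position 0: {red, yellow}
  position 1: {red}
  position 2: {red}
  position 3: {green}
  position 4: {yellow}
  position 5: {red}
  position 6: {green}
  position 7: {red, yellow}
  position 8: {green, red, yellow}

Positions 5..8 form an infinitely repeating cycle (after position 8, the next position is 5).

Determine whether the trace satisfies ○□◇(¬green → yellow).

The position after 0 is 1; □◇(¬green → yellow) is true there.

Holds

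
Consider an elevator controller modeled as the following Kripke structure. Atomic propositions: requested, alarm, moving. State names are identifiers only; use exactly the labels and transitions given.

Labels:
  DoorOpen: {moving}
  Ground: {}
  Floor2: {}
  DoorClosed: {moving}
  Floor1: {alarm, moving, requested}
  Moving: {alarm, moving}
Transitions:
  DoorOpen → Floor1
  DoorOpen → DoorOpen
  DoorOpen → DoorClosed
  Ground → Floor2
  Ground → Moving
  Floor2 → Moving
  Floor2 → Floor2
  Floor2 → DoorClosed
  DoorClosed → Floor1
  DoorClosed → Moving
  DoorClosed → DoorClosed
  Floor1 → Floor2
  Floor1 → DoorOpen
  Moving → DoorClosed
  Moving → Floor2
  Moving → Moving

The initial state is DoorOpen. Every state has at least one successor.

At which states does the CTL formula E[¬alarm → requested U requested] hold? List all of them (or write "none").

{Floor1}

States satisfying ¬alarm → requested: {Floor1, Moving}.
States satisfying requested: {Floor1}.
States satisfying E[¬alarm → requested U requested]: {Floor1}.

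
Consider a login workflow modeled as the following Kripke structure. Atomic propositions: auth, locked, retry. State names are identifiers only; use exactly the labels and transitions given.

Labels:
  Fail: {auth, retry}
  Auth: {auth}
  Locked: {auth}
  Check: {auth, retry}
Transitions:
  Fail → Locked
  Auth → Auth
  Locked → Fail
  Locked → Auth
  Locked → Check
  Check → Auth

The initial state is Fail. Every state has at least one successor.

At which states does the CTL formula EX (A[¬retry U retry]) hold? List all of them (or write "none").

{Locked}

States satisfying A[¬retry U retry]: {Fail, Check}.
States satisfying EX (A[¬retry U retry]): {Locked}.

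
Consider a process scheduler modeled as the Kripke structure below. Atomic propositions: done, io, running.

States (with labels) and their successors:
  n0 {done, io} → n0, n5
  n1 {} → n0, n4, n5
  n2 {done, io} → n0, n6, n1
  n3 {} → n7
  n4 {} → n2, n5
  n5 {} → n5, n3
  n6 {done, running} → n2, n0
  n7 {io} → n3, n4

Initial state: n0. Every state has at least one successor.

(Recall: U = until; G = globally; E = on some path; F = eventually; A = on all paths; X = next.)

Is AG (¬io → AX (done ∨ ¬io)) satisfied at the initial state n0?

Does not hold

States satisfying ¬io → AX (done ∨ ¬io): {n0, n1, n2, n4, n5, n6, n7}.
States satisfying AG (¬io → AX (done ∨ ¬io)): ∅.
n3 is reachable from n0 and violates ¬io → AX (done ∨ ¬io), so AG fails at n0.
n0 ∉ Sat(AG (¬io → AX (done ∨ ¬io))).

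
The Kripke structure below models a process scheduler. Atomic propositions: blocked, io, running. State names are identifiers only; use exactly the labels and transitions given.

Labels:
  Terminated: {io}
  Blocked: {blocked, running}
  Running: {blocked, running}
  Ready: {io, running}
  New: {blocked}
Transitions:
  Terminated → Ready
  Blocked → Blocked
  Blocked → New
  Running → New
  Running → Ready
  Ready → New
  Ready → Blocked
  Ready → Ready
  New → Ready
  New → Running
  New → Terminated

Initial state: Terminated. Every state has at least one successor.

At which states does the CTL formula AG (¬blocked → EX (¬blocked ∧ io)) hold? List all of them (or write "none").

States satisfying ¬blocked → EX (¬blocked ∧ io): {Terminated, Blocked, Running, Ready, New}.
States satisfying AG (¬blocked → EX (¬blocked ∧ io)): {Terminated, Blocked, Running, Ready, New}.

{Terminated, Blocked, Running, Ready, New}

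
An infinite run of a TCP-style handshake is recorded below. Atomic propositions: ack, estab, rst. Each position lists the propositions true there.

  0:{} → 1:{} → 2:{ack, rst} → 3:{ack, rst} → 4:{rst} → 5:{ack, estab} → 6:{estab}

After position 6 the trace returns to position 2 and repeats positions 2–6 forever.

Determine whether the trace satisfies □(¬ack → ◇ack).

Holds

¬ack → ◇ack holds at every position 0..6, and those are all positions ever visited, so □(¬ack → ◇ack) holds.
Positions where ¬ack holds: 0, 1, 4, 6.
Check ◇ack at each: 0→ok, 1→ok, 4→ok, 6→ok.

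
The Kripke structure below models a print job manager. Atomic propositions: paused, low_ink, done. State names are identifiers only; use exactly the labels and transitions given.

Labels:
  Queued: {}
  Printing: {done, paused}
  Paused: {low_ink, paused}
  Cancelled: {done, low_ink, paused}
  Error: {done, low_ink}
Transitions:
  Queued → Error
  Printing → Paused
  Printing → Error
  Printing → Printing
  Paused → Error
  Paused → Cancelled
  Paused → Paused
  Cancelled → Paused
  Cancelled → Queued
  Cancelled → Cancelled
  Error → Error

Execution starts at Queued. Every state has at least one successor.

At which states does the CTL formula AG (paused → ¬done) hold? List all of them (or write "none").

States satisfying paused → ¬done: {Queued, Paused, Error}.
States satisfying AG (paused → ¬done): {Queued, Error}.

{Queued, Error}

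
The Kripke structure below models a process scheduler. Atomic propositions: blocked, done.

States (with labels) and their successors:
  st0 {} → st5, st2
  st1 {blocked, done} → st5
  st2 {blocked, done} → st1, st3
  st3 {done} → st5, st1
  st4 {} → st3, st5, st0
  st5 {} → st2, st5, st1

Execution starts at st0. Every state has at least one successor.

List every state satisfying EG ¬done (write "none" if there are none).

{st0, st4, st5}

States satisfying ¬done: {st0, st4, st5}.
States satisfying EG ¬done: {st0, st4, st5}.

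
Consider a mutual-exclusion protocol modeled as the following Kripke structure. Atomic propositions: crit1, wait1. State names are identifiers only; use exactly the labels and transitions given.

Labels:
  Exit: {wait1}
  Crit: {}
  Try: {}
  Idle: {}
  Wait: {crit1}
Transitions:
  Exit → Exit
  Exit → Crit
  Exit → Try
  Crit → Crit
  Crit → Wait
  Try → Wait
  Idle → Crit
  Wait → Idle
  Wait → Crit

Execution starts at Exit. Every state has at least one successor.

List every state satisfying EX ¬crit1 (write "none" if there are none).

{Exit, Crit, Idle, Wait}

States satisfying ¬crit1: {Exit, Crit, Try, Idle}.
States satisfying EX ¬crit1: {Exit, Crit, Idle, Wait}.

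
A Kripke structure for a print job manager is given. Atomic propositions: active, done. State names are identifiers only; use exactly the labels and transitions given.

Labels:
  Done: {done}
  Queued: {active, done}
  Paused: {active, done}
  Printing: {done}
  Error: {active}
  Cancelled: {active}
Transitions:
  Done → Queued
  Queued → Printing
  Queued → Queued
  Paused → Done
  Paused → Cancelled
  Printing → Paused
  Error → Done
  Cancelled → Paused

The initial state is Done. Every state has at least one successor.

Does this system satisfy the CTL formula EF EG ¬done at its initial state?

Does not hold

States satisfying EG ¬done: ∅.
States satisfying EF EG ¬done: ∅.
No suitable path/successor from Done witnesses the formula.
Done ∉ Sat(EF EG ¬done).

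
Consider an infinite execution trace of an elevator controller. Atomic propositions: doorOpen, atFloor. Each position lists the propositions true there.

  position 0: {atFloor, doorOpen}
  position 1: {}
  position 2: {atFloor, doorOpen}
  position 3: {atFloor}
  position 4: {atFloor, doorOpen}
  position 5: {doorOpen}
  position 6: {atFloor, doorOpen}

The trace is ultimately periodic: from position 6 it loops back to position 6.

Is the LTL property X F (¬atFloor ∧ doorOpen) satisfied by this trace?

The position after 0 is 1; F (¬atFloor ∧ doorOpen) is true there.

Yes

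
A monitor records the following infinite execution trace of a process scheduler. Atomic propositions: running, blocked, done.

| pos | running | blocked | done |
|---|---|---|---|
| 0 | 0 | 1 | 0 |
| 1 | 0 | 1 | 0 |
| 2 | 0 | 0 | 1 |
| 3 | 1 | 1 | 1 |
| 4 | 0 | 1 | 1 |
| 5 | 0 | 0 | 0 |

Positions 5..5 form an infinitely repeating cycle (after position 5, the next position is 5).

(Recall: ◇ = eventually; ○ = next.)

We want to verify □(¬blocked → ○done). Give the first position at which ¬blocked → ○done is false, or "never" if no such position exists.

5

Check ¬blocked → ○done at each position in order: 0 ✓, 1 ✓, 2 ✓, 3 ✓, 4 ✓.
At position 5 the labels are {} and the next position 5 has {}, so ¬blocked → ○done is false there. This is the first violation.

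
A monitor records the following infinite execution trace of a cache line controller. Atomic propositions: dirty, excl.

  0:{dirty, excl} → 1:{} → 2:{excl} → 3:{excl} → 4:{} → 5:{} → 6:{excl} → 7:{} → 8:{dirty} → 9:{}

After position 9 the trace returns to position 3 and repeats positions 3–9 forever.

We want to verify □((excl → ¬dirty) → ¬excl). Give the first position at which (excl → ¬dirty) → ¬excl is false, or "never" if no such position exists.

Check (excl → ¬dirty) → ¬excl at each position in order: 0 ✓, 1 ✓.
At position 2 the labels are {excl}, so (excl → ¬dirty) → ¬excl is false there. This is the first violation.

2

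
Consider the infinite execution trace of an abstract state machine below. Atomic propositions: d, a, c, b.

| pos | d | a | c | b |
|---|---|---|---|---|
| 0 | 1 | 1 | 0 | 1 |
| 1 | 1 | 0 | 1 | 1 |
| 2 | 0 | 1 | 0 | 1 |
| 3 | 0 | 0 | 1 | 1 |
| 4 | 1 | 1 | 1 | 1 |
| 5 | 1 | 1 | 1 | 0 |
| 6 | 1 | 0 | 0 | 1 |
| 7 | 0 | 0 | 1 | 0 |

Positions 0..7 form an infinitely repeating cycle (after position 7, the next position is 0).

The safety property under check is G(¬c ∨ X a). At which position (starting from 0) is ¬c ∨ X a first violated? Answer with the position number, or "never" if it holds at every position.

5

Check ¬c ∨ X a at each position in order: 0 ✓, 1 ✓, 2 ✓, 3 ✓, 4 ✓.
At position 5 the labels are {a, c, d} and the next position 6 has {b, d}, so ¬c ∨ X a is false there. This is the first violation.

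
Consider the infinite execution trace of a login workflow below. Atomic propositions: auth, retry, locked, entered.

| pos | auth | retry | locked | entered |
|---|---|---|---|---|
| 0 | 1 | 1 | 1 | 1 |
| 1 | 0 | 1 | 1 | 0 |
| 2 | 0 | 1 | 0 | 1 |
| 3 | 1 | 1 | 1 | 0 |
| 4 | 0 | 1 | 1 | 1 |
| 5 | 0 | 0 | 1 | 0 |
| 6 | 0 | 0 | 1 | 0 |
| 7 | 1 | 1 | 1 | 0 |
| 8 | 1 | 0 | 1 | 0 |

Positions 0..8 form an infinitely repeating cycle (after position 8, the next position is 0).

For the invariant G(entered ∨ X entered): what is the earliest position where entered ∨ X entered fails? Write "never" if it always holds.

5

Check entered ∨ X entered at each position in order: 0 ✓, 1 ✓, 2 ✓, 3 ✓, 4 ✓.
At position 5 the labels are {locked} and the next position 6 has {locked}, so entered ∨ X entered is false there. This is the first violation.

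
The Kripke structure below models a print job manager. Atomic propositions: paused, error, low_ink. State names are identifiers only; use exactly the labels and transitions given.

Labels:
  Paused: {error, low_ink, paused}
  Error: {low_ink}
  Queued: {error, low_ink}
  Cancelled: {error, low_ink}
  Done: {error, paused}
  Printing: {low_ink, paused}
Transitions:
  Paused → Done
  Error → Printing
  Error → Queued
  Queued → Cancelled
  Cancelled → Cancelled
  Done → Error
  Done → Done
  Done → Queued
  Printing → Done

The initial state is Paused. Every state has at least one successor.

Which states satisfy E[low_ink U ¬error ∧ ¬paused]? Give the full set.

{Error}

States satisfying low_ink: {Paused, Error, Queued, Cancelled, Printing}.
States satisfying ¬error ∧ ¬paused: {Error}.
States satisfying E[low_ink U ¬error ∧ ¬paused]: {Error}.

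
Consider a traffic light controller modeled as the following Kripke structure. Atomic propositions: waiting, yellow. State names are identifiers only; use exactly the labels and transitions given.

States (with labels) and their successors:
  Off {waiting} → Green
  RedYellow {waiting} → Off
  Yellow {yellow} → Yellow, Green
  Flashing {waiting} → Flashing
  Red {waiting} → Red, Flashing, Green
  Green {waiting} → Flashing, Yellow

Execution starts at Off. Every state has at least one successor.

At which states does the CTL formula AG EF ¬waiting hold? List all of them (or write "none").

none

States satisfying EF ¬waiting: {Off, RedYellow, Yellow, Red, Green}.
States satisfying AG EF ¬waiting: ∅.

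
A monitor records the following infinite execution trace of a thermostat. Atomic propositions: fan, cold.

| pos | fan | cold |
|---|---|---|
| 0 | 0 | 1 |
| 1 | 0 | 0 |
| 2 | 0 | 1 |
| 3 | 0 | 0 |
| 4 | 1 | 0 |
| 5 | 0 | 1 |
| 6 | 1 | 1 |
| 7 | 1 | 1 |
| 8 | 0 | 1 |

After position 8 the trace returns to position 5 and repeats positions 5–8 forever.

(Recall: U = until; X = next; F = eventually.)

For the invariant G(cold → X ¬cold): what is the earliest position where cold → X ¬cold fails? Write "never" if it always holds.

5

Check cold → X ¬cold at each position in order: 0 ✓, 1 ✓, 2 ✓, 3 ✓, 4 ✓.
At position 5 the labels are {cold} and the next position 6 has {cold, fan}, so cold → X ¬cold is false there. This is the first violation.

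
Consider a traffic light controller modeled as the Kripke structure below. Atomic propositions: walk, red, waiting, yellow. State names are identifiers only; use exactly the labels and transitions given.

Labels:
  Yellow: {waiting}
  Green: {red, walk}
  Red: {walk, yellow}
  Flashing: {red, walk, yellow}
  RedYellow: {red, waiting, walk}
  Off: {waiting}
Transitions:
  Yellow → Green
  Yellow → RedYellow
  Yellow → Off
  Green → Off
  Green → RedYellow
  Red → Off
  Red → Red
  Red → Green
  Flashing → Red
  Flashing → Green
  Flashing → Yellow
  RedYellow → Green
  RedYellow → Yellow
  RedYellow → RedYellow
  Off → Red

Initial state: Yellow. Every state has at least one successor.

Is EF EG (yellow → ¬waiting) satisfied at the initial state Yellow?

Holds

States satisfying EG (yellow → ¬waiting): {Yellow, Green, Red, Flashing, RedYellow, Off}.
States satisfying EF EG (yellow → ¬waiting): {Yellow, Green, Red, Flashing, RedYellow, Off}.
Some path from Yellow reaches a state where EG (yellow → ¬waiting) holds.
Yellow ∈ Sat(EF EG (yellow → ¬waiting)).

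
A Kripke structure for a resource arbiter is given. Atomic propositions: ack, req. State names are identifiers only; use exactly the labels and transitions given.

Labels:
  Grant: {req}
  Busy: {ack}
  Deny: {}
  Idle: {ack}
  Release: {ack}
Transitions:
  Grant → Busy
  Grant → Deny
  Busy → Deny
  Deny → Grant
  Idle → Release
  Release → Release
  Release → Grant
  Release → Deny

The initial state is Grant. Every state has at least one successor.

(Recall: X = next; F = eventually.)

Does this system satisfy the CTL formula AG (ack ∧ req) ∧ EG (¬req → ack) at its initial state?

Does not hold

States satisfying ack ∧ req: ∅.
States satisfying AG (ack ∧ req): ∅.
States satisfying ¬req → ack: {Grant, Busy, Idle, Release}.
States satisfying EG (¬req → ack): {Idle, Release}.
States satisfying AG (ack ∧ req) ∧ EG (¬req → ack): ∅.
Grant ∉ Sat(AG (ack ∧ req) ∧ EG (¬req → ack)).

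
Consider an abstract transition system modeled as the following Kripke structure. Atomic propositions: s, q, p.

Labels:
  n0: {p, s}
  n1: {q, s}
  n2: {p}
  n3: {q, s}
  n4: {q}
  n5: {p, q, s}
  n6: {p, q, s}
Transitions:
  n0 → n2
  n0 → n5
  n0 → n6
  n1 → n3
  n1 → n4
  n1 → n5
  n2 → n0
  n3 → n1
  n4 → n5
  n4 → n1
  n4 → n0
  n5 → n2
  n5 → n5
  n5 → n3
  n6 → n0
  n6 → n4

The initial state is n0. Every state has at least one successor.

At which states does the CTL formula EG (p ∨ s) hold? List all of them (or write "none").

{n0, n1, n2, n3, n5, n6}

States satisfying p ∨ s: {n0, n1, n2, n3, n5, n6}.
States satisfying EG (p ∨ s): {n0, n1, n2, n3, n5, n6}.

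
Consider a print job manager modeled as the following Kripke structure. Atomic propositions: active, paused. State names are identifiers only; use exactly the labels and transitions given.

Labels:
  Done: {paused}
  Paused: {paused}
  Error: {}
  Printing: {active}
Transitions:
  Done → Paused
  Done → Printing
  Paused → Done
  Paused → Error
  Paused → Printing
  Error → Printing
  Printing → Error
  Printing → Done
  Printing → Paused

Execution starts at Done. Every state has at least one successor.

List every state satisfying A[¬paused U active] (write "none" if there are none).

States satisfying ¬paused: {Error, Printing}.
States satisfying active: {Printing}.
States satisfying A[¬paused U active]: {Error, Printing}.

{Error, Printing}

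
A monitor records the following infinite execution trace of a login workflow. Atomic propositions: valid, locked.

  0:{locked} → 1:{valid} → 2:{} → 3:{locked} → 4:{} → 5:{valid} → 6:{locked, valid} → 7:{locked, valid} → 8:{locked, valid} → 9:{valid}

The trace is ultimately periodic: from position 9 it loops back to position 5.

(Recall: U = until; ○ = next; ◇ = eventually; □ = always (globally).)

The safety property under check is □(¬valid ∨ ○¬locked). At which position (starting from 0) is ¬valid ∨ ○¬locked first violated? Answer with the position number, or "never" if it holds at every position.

5

Check ¬valid ∨ ○¬locked at each position in order: 0 ✓, 1 ✓, 2 ✓, 3 ✓, 4 ✓.
At position 5 the labels are {valid} and the next position 6 has {locked, valid}, so ¬valid ∨ ○¬locked is false there. This is the first violation.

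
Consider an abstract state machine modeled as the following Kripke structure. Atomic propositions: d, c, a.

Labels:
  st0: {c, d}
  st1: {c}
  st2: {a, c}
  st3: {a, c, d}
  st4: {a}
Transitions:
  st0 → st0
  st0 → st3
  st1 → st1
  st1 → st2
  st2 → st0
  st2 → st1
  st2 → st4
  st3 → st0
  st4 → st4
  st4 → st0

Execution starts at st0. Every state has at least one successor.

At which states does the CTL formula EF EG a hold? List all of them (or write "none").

States satisfying EG a: {st2, st4}.
States satisfying EF EG a: {st1, st2, st4}.

{st1, st2, st4}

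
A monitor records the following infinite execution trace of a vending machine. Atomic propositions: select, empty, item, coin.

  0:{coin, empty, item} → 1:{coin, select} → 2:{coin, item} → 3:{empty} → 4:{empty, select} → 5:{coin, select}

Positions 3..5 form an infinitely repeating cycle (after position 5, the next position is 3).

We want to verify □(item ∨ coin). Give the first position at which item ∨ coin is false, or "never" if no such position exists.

Check item ∨ coin at each position in order: 0 ✓, 1 ✓, 2 ✓.
At position 3 the labels are {empty}, so item ∨ coin is false there. This is the first violation.

3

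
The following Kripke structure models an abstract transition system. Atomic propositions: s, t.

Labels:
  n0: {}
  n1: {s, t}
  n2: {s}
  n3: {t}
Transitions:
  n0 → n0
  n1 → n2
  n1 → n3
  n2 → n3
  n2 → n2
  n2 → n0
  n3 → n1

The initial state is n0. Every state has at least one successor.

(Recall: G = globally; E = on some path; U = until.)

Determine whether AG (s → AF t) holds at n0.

Satisfied

States satisfying s → AF t: {n0, n1, n3}.
States satisfying AG (s → AF t): {n0}.
Every state reachable from n0 satisfies s → AF t.
n0 ∈ Sat(AG (s → AF t)).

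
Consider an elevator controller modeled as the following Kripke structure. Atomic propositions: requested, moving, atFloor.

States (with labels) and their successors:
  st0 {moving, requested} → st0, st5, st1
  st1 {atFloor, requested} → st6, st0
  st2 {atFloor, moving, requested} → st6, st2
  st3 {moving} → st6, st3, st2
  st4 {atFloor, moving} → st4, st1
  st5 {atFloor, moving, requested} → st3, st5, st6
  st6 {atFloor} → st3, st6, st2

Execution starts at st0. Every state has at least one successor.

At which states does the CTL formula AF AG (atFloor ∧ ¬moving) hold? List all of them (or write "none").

States satisfying AG (atFloor ∧ ¬moving): ∅.
States satisfying AF AG (atFloor ∧ ¬moving): ∅.

none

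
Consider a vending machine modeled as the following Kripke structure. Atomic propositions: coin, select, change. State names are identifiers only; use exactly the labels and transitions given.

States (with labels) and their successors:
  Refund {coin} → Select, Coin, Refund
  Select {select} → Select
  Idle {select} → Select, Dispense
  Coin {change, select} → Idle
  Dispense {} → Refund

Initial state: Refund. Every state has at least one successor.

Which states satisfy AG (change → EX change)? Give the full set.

States satisfying change → EX change: {Refund, Select, Idle, Dispense}.
States satisfying AG (change → EX change): {Select}.

{Select}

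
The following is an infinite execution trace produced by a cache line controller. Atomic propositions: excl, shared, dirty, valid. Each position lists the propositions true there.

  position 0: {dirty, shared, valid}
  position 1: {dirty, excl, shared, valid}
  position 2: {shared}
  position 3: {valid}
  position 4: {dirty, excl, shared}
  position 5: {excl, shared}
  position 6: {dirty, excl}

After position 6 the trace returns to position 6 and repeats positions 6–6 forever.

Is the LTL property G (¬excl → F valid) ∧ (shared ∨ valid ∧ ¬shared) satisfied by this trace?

¬excl → F valid holds at every position 0..6, and those are all positions ever visited, so G (¬excl → F valid) holds.
Positions where ¬excl holds: 0, 2, 3.
Check F valid at each: 0→ok, 2→ok, 3→ok.
At position 0: G (¬excl → F valid) is true; shared ∨ valid ∧ ¬shared is true; so G (¬excl → F valid) ∧ (shared ∨ valid ∧ ¬shared) is true.

Satisfied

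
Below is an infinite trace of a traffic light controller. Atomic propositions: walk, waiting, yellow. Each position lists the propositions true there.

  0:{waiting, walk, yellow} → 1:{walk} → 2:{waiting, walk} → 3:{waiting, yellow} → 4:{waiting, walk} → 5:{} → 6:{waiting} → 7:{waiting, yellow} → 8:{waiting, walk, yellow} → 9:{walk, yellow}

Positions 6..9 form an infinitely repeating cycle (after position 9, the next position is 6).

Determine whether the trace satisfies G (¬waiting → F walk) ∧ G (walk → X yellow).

Violated

¬waiting → F walk holds at every position 0..9, and those are all positions ever visited, so G (¬waiting → F walk) holds.
Positions where ¬waiting holds: 1, 5, 9.
Check F walk at each: 1→ok, 5→ok, 9→ok.
walk → X yellow must hold at every position from 0 onward. It fails at position 0, so G (walk → X yellow) is false.
Positions where walk holds: 0, 1, 2, 4, 8, 9.
Check X yellow at each: 0→fails, 1→fails, 2→ok, 4→fails, 8→ok, 9→fails.
At position 0: G (¬waiting → F walk) is true; G (walk → X yellow) is false; so G (¬waiting → F walk) ∧ G (walk → X yellow) is false.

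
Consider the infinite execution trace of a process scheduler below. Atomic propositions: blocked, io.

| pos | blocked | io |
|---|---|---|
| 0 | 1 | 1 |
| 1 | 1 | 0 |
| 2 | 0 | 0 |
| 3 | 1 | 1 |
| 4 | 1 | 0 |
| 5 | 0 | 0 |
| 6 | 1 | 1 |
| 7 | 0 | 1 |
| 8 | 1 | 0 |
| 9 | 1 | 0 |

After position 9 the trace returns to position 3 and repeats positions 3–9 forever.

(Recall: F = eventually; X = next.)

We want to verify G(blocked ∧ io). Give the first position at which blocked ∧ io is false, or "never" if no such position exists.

1

Check blocked ∧ io at each position in order: 0 ✓.
At position 1 the labels are {blocked}, so blocked ∧ io is false there. This is the first violation.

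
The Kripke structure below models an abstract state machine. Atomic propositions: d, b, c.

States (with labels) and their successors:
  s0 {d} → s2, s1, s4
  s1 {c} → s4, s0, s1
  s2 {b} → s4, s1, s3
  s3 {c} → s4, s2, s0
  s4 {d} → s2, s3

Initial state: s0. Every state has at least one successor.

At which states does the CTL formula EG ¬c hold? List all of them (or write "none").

{s0, s2, s4}

States satisfying ¬c: {s0, s2, s4}.
States satisfying EG ¬c: {s0, s2, s4}.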